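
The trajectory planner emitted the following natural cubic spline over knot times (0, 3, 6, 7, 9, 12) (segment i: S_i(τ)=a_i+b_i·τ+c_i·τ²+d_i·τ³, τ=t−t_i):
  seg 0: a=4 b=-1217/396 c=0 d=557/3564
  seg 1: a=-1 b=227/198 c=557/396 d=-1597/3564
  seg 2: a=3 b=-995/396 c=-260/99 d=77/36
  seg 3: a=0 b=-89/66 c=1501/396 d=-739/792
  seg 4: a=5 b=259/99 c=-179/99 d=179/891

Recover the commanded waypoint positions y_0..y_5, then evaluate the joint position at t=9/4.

y_0 = S_0(0) = a_0 = 4
y_1 = S_1(0) = a_1 = -1
y_2 = S_2(0) = a_2 = 3
y_3 = S_3(0) = a_3 = 0
y_4 = S_4(0) = a_4 = 5
y_5 = S_4(3) = 2
t_q=9/4 is in segment 0 (τ=9/4); S_0(τ)=-3195/2816

y_0=4 y_1=-1 y_2=3 y_3=0 y_4=5 y_5=2
S(9/4) = -3195/2816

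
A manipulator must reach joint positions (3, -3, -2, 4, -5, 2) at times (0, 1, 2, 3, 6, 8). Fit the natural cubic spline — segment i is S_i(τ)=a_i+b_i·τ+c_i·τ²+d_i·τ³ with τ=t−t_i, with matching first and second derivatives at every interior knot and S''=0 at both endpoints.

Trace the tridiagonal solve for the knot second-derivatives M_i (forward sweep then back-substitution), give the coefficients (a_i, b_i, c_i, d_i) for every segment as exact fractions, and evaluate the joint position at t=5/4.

  seg 0: a=3 b=-15207/2050 c=0 d=2907/2050
  seg 1: a=-3 b=-3243/1025 c=8721/2050 d=-37/410
  seg 2: a=-2 b=10401/2050 c=4083/1025 d=-6267/2050
  seg 3: a=4 b=3966/1025 c=-2127/410 d=5941/6150
  seg 4: a=-5 b=-2409/2050 c=3594/1025 d=-599/1025
S(5/4) = -462677/131200

Δ: Δ0=-6, Δ1=1, Δ2=6, Δ3=-3, Δ4=7/2
row 1: diag=4, rhs=42; c'=1/4, d'=21/2
row 2: denom=4−1·1/4=15/4; d'=(30−1·21/2)/(15/4)=26/5
row 3: denom=8−1·4/15=116/15; d'=(-54−1·26/5)/(116/15)=-222/29
row 4: denom=10−3·45/116=1025/116; d'=(39−3·-222/29)/(1025/116)=7188/1025
back: M4=7188/1025
back: M3=-222/29−45/116·7188/1025=-2127/205
back: M2=26/5−4/15·-2127/205=8166/1025
back: M1=21/2−1/4·8166/1025=8721/1025
M: M0=0, M1=8721/1025, M2=8166/1025, M3=-2127/205, M4=7188/1025, M5=0
seg 0: a=3, c=M0/2=0, d=(M1−M0)/(6·1)=2907/2050, b=Δ0−h0·(2M0+M1)/6=-15207/2050
seg 1: a=-3, c=M1/2=8721/2050, d=(M2−M1)/(6·1)=-37/410, b=Δ1−h1·(2M1+M2)/6=-3243/1025
seg 2: a=-2, c=M2/2=4083/1025, d=(M3−M2)/(6·1)=-6267/2050, b=Δ2−h2·(2M2+M3)/6=10401/2050
seg 3: a=4, c=M3/2=-2127/410, d=(M4−M3)/(6·3)=5941/6150, b=Δ3−h3·(2M3+M4)/6=3966/1025
seg 4: a=-5, c=M4/2=3594/1025, d=(M5−M4)/(6·2)=-599/1025, b=Δ4−h4·(2M4+M5)/6=-2409/2050
t_q=5/4 → seg 1, τ=1/4; S=-3+-3243/1025·τ+8721/2050·τ²+-37/410·τ³=-462677/131200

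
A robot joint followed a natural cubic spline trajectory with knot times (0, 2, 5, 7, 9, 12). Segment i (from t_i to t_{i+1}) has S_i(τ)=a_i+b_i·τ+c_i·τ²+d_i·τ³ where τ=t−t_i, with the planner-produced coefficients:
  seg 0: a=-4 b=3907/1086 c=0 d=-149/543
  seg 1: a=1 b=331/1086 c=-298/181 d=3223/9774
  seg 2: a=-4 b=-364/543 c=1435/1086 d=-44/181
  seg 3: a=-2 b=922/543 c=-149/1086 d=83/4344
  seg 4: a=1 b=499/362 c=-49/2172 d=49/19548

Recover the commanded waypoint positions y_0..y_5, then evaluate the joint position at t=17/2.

y_0 = S_0(0) = a_0 = -4
y_1 = S_1(0) = a_1 = 1
y_2 = S_2(0) = a_2 = -4
y_3 = S_3(0) = a_3 = -2
y_4 = S_4(0) = a_4 = 1
y_5 = S_4(3) = 5
t_q=17/2 is in segment 3 (τ=3/2); S_3(τ)=3507/11584

y_0=-4 y_1=1 y_2=-4 y_3=-2 y_4=1 y_5=5
S(17/2) = 3507/11584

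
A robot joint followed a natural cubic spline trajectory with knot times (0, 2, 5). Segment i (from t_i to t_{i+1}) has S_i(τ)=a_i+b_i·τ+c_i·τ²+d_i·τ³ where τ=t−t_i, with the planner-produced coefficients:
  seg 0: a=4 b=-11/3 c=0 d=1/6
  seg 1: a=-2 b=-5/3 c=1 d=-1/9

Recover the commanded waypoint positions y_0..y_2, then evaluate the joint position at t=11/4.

y_0 = S_0(0) = a_0 = 4
y_1 = S_1(0) = a_1 = -2
y_2 = S_1(3) = -1
t_q=11/4 is in segment 1 (τ=3/4); S_1(τ)=-175/64

y_0=4 y_1=-2 y_2=-1
S(11/4) = -175/64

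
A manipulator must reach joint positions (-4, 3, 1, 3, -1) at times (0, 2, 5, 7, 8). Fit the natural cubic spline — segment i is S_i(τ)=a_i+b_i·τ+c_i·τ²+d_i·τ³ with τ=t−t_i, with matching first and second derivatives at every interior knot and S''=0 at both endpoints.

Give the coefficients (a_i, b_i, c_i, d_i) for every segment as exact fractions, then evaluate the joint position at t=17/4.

Δ: Δ0=7/2, Δ1=-2/3, Δ2=1, Δ3=-4
row 1: diag=10, rhs=-25; c'=3/10, d'=-5/2
row 2: denom=10−3·3/10=91/10; d'=(10−3·-5/2)/(91/10)=25/13
row 3: denom=6−2·20/91=506/91; d'=(-30−2·25/13)/(506/91)=-140/23
back: M3=-140/23
back: M2=25/13−20/91·-140/23=75/23
back: M1=-5/2−3/10·75/23=-80/23
M: M0=0, M1=-80/23, M2=75/23, M3=-140/23, M4=0
seg 0: a=-4, c=M0/2=0, d=(M1−M0)/(6·2)=-20/69, b=Δ0−h0·(2M0+M1)/6=643/138
seg 1: a=3, c=M1/2=-40/23, d=(M2−M1)/(6·3)=155/414, b=Δ1−h1·(2M1+M2)/6=163/138
seg 2: a=1, c=M2/2=75/46, d=(M3−M2)/(6·2)=-215/276, b=Δ2−h2·(2M2+M3)/6=59/69
seg 3: a=3, c=M3/2=-70/23, d=(M4−M3)/(6·1)=70/69, b=Δ3−h3·(2M3+M4)/6=-136/69
t_q=17/4 → seg 1, τ=9/4; S=3+163/138·τ+-40/23·τ²+155/414·τ³=3291/2944

  seg 0: a=-4 b=643/138 c=0 d=-20/69
  seg 1: a=3 b=163/138 c=-40/23 d=155/414
  seg 2: a=1 b=59/69 c=75/46 d=-215/276
  seg 3: a=3 b=-136/69 c=-70/23 d=70/69
S(17/4) = 3291/2944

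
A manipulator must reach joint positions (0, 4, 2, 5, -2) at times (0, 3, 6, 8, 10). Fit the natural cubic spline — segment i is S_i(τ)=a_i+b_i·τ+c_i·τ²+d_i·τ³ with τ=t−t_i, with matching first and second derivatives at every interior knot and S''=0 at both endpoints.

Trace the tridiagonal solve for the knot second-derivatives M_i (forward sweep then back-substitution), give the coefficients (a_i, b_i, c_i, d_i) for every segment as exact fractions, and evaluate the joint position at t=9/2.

Δ: Δ0=4/3, Δ1=-2/3, Δ2=3/2, Δ3=-7/2
row 1: diag=12, rhs=-12; c'=1/4, d'=-1
row 2: denom=10−3·1/4=37/4; d'=(13−3·-1)/(37/4)=64/37
row 3: denom=8−2·8/37=280/37; d'=(-30−2·64/37)/(280/37)=-619/140
back: M3=-619/140
back: M2=64/37−8/37·-619/140=94/35
back: M1=-1−1/4·94/35=-117/70
M: M0=0, M1=-117/70, M2=94/35, M3=-619/140, M4=0
seg 0: a=0, c=M0/2=0, d=(M1−M0)/(6·3)=-13/140, b=Δ0−h0·(2M0+M1)/6=911/420
seg 1: a=4, c=M1/2=-117/140, d=(M2−M1)/(6·3)=61/252, b=Δ1−h1·(2M1+M2)/6=-71/210
seg 2: a=2, c=M2/2=47/35, d=(M3−M2)/(6·2)=-199/336, b=Δ2−h2·(2M2+M3)/6=71/60
seg 3: a=5, c=M3/2=-619/280, d=(M4−M3)/(6·2)=619/1680, b=Δ3−h3·(2M3+M4)/6=-58/105
t_q=9/2 → seg 1, τ=3/2; S=4+-71/210·τ+-117/140·τ²+61/252·τ³=2721/1120

  seg 0: a=0 b=911/420 c=0 d=-13/140
  seg 1: a=4 b=-71/210 c=-117/140 d=61/252
  seg 2: a=2 b=71/60 c=47/35 d=-199/336
  seg 3: a=5 b=-58/105 c=-619/280 d=619/1680
S(9/2) = 2721/1120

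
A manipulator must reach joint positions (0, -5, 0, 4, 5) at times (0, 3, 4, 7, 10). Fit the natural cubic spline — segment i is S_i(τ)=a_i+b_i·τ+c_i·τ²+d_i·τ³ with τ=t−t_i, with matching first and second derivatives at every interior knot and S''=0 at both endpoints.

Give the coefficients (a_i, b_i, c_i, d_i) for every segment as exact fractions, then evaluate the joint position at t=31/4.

Δ: Δ0=-5/3, Δ1=5, Δ2=4/3, Δ3=1/3
row 1: diag=8, rhs=40; c'=1/8, d'=5
row 2: denom=8−1·1/8=63/8; d'=(-22−1·5)/(63/8)=-24/7
row 3: denom=12−3·8/21=76/7; d'=(-6−3·-24/7)/(76/7)=15/38
back: M3=15/38
back: M2=-24/7−8/21·15/38=-68/19
back: M1=5−1/8·-68/19=207/38
M: M0=0, M1=207/38, M2=-68/19, M3=15/38, M4=0
seg 0: a=0, c=M0/2=0, d=(M1−M0)/(6·3)=23/76, b=Δ0−h0·(2M0+M1)/6=-1001/228
seg 1: a=-5, c=M1/2=207/76, d=(M2−M1)/(6·1)=-343/228, b=Δ1−h1·(2M1+M2)/6=431/114
seg 2: a=0, c=M2/2=-34/19, d=(M3−M2)/(6·3)=151/684, b=Δ2−h2·(2M2+M3)/6=1075/228
seg 3: a=4, c=M3/2=15/76, d=(M4−M3)/(6·3)=-5/228, b=Δ3−h3·(2M3+M4)/6=-7/114
t_q=31/4 → seg 3, τ=3/4; S=4+-7/114·τ+15/76·τ²+-5/228·τ³=19727/4864

  seg 0: a=0 b=-1001/228 c=0 d=23/76
  seg 1: a=-5 b=431/114 c=207/76 d=-343/228
  seg 2: a=0 b=1075/228 c=-34/19 d=151/684
  seg 3: a=4 b=-7/114 c=15/76 d=-5/228
S(31/4) = 19727/4864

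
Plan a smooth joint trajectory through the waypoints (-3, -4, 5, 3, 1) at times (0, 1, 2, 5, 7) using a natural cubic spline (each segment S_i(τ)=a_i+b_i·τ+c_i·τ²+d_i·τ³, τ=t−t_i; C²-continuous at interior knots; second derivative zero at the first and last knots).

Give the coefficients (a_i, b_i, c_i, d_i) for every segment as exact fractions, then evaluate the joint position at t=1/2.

Δ: Δ0=-1, Δ1=9, Δ2=-2/3, Δ3=-1
row 1: diag=4, rhs=60; c'=1/4, d'=15
row 2: denom=8−1·1/4=31/4; d'=(-58−1·15)/(31/4)=-292/31
row 3: denom=10−3·12/31=274/31; d'=(-2−3·-292/31)/(274/31)=407/137
back: M3=407/137
back: M2=-292/31−12/31·407/137=-1448/137
back: M1=15−1/4·-1448/137=2417/137
M: M0=0, M1=2417/137, M2=-1448/137, M3=407/137, M4=0
seg 0: a=-3, c=M0/2=0, d=(M1−M0)/(6·1)=2417/822, b=Δ0−h0·(2M0+M1)/6=-3239/822
seg 1: a=-4, c=M1/2=2417/274, d=(M2−M1)/(6·1)=-3865/822, b=Δ1−h1·(2M1+M2)/6=2006/411
seg 2: a=5, c=M2/2=-724/137, d=(M3−M2)/(6·3)=1855/2466, b=Δ2−h2·(2M2+M3)/6=6919/822
seg 3: a=3, c=M3/2=407/274, d=(M4−M3)/(6·2)=-407/1644, b=Δ3−h3·(2M3+M4)/6=-1225/411
t_q=1/2 → seg 0, τ=1/2; S=-3+-3239/822·τ+0·τ²+2417/822·τ³=-10089/2192

  seg 0: a=-3 b=-3239/822 c=0 d=2417/822
  seg 1: a=-4 b=2006/411 c=2417/274 d=-3865/822
  seg 2: a=5 b=6919/822 c=-724/137 d=1855/2466
  seg 3: a=3 b=-1225/411 c=407/274 d=-407/1644
S(1/2) = -10089/2192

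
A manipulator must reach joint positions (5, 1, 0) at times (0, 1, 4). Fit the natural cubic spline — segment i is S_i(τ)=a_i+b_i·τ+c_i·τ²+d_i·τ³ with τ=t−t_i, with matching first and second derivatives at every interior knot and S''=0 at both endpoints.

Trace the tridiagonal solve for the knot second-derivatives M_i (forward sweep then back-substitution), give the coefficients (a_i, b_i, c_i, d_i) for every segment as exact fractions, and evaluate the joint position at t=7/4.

  seg 0: a=5 b=-107/24 c=0 d=11/24
  seg 1: a=1 b=-37/12 c=11/8 d=-11/72
S(7/4) = -309/512

Δ: Δ0=-4, Δ1=-1/3
row 1: diag=8, rhs=22; c'=3/8, d'=11/4
back: M1=11/4
M: M0=0, M1=11/4, M2=0
seg 0: a=5, c=M0/2=0, d=(M1−M0)/(6·1)=11/24, b=Δ0−h0·(2M0+M1)/6=-107/24
seg 1: a=1, c=M1/2=11/8, d=(M2−M1)/(6·3)=-11/72, b=Δ1−h1·(2M1+M2)/6=-37/12
t_q=7/4 → seg 1, τ=3/4; S=1+-37/12·τ+11/8·τ²+-11/72·τ³=-309/512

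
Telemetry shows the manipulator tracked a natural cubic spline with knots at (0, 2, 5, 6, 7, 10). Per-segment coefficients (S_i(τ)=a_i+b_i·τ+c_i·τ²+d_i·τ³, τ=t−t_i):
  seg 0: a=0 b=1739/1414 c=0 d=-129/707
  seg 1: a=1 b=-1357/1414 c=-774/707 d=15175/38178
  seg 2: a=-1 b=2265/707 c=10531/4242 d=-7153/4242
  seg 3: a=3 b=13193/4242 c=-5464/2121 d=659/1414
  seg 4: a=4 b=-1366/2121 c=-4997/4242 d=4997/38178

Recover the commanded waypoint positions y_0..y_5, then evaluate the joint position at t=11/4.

y_0=0 y_1=1 y_2=-1 y_3=3 y_4=4 y_5=-5
S(11/4) = -15193/90496

y_0 = S_0(0) = a_0 = 0
y_1 = S_1(0) = a_1 = 1
y_2 = S_2(0) = a_2 = -1
y_3 = S_3(0) = a_3 = 3
y_4 = S_4(0) = a_4 = 4
y_5 = S_4(3) = -5
t_q=11/4 is in segment 1 (τ=3/4); S_1(τ)=-15193/90496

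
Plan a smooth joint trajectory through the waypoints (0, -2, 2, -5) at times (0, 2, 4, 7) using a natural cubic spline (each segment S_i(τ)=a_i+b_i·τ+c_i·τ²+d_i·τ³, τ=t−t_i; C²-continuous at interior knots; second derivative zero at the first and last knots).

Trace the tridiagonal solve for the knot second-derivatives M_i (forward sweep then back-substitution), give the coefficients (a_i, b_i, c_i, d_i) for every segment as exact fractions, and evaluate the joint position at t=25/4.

Δ: Δ0=-1, Δ1=2, Δ2=-7/3
row 1: diag=8, rhs=18; c'=1/4, d'=9/4
row 2: denom=10−2·1/4=19/2; d'=(-26−2·9/4)/(19/2)=-61/19
back: M2=-61/19
back: M1=9/4−1/4·-61/19=58/19
M: M0=0, M1=58/19, M2=-61/19, M3=0
seg 0: a=0, c=M0/2=0, d=(M1−M0)/(6·2)=29/114, b=Δ0−h0·(2M0+M1)/6=-115/57
seg 1: a=-2, c=M1/2=29/19, d=(M2−M1)/(6·2)=-119/228, b=Δ1−h1·(2M1+M2)/6=59/57
seg 2: a=2, c=M2/2=-61/38, d=(M3−M2)/(6·3)=61/342, b=Δ2−h2·(2M2+M3)/6=50/57
t_q=25/4 → seg 2, τ=9/4; S=2+50/57·τ+-61/38·τ²+61/342·τ³=-5159/2432

  seg 0: a=0 b=-115/57 c=0 d=29/114
  seg 1: a=-2 b=59/57 c=29/19 d=-119/228
  seg 2: a=2 b=50/57 c=-61/38 d=61/342
S(25/4) = -5159/2432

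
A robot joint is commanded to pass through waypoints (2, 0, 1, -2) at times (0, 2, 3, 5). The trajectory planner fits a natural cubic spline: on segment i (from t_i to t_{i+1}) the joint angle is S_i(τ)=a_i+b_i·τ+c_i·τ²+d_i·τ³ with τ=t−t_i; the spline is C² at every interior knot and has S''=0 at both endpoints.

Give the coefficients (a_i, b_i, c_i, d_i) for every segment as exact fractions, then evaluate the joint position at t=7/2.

  seg 0: a=2 b=-64/35 c=0 d=29/140
  seg 1: a=0 b=23/35 c=87/70 d=-9/10
  seg 2: a=1 b=31/70 c=-51/35 d=17/70
S(7/2) = 71/80

Δ: Δ0=-1, Δ1=1, Δ2=-3/2
row 1: diag=6, rhs=12; c'=1/6, d'=2
row 2: denom=6−1·1/6=35/6; d'=(-15−1·2)/(35/6)=-102/35
back: M2=-102/35
back: M1=2−1/6·-102/35=87/35
M: M0=0, M1=87/35, M2=-102/35, M3=0
seg 0: a=2, c=M0/2=0, d=(M1−M0)/(6·2)=29/140, b=Δ0−h0·(2M0+M1)/6=-64/35
seg 1: a=0, c=M1/2=87/70, d=(M2−M1)/(6·1)=-9/10, b=Δ1−h1·(2M1+M2)/6=23/35
seg 2: a=1, c=M2/2=-51/35, d=(M3−M2)/(6·2)=17/70, b=Δ2−h2·(2M2+M3)/6=31/70
t_q=7/2 → seg 2, τ=1/2; S=1+31/70·τ+-51/35·τ²+17/70·τ³=71/80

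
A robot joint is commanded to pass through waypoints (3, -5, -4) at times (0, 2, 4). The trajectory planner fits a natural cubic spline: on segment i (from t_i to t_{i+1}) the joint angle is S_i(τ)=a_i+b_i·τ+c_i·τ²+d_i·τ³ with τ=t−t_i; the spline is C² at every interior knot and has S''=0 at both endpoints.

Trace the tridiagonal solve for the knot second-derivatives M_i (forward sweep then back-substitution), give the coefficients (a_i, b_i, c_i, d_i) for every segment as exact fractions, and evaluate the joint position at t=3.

  seg 0: a=3 b=-41/8 c=0 d=9/32
  seg 1: a=-5 b=-7/4 c=27/16 d=-9/32
S(3) = -171/32

Δ: Δ0=-4, Δ1=1/2
row 1: diag=8, rhs=27; c'=1/4, d'=27/8
back: M1=27/8
M: M0=0, M1=27/8, M2=0
seg 0: a=3, c=M0/2=0, d=(M1−M0)/(6·2)=9/32, b=Δ0−h0·(2M0+M1)/6=-41/8
seg 1: a=-5, c=M1/2=27/16, d=(M2−M1)/(6·2)=-9/32, b=Δ1−h1·(2M1+M2)/6=-7/4
t_q=3 → seg 1, τ=1; S=-5+-7/4·τ+27/16·τ²+-9/32·τ³=-171/32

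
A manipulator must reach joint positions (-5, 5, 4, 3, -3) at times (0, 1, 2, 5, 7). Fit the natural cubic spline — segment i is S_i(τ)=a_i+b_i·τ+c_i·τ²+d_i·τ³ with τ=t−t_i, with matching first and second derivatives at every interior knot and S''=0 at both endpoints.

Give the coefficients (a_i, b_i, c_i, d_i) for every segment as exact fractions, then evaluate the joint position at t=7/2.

Δ: Δ0=10, Δ1=-1, Δ2=-1/3, Δ3=-3
row 1: diag=4, rhs=-66; c'=1/4, d'=-33/2
row 2: denom=8−1·1/4=31/4; d'=(4−1·-33/2)/(31/4)=82/31
row 3: denom=10−3·12/31=274/31; d'=(-16−3·82/31)/(274/31)=-371/137
back: M3=-371/137
back: M2=82/31−12/31·-371/137=506/137
back: M1=-33/2−1/4·506/137=-2387/137
M: M0=0, M1=-2387/137, M2=506/137, M3=-371/137, M4=0
seg 0: a=-5, c=M0/2=0, d=(M1−M0)/(6·1)=-2387/822, b=Δ0−h0·(2M0+M1)/6=10607/822
seg 1: a=5, c=M1/2=-2387/274, d=(M2−M1)/(6·1)=2893/822, b=Δ1−h1·(2M1+M2)/6=1723/411
seg 2: a=4, c=M2/2=253/137, d=(M3−M2)/(6·3)=-877/2466, b=Δ2−h2·(2M2+M3)/6=-2197/822
seg 3: a=3, c=M3/2=-371/274, d=(M4−M3)/(6·2)=371/1644, b=Δ3−h3·(2M3+M4)/6=-491/411
t_q=7/2 → seg 2, τ=3/2; S=4+-2197/822·τ+253/137·τ²+-877/2466·τ³=6457/2192

  seg 0: a=-5 b=10607/822 c=0 d=-2387/822
  seg 1: a=5 b=1723/411 c=-2387/274 d=2893/822
  seg 2: a=4 b=-2197/822 c=253/137 d=-877/2466
  seg 3: a=3 b=-491/411 c=-371/274 d=371/1644
S(7/2) = 6457/2192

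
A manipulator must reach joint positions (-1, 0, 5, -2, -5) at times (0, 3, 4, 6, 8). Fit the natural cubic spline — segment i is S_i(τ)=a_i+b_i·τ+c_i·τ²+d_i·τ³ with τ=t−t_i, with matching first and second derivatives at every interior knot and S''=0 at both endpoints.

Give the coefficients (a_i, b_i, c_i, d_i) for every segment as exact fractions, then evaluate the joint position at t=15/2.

Δ: Δ0=1/3, Δ1=5, Δ2=-7/2, Δ3=-3/2
row 1: diag=8, rhs=28; c'=1/8, d'=7/2
row 2: denom=6−1·1/8=47/8; d'=(-51−1·7/2)/(47/8)=-436/47
row 3: denom=8−2·16/47=344/47; d'=(12−2·-436/47)/(344/47)=359/86
back: M3=359/86
back: M2=-436/47−16/47·359/86=-460/43
back: M1=7/2−1/8·-460/43=208/43
M: M0=0, M1=208/43, M2=-460/43, M3=359/86, M4=0
seg 0: a=-1, c=M0/2=0, d=(M1−M0)/(6·3)=104/387, b=Δ0−h0·(2M0+M1)/6=-269/129
seg 1: a=0, c=M1/2=104/43, d=(M2−M1)/(6·1)=-334/129, b=Δ1−h1·(2M1+M2)/6=667/129
seg 2: a=5, c=M2/2=-230/43, d=(M3−M2)/(6·2)=1279/1032, b=Δ2−h2·(2M2+M3)/6=289/129
seg 3: a=-2, c=M3/2=359/172, d=(M4−M3)/(6·2)=-359/1032, b=Δ3−h3·(2M3+M4)/6=-1105/258
t_q=15/2 → seg 3, τ=3/2; S=-2+-1105/258·τ+359/172·τ²+-359/1032·τ³=-13491/2752

  seg 0: a=-1 b=-269/129 c=0 d=104/387
  seg 1: a=0 b=667/129 c=104/43 d=-334/129
  seg 2: a=5 b=289/129 c=-230/43 d=1279/1032
  seg 3: a=-2 b=-1105/258 c=359/172 d=-359/1032
S(15/2) = -13491/2752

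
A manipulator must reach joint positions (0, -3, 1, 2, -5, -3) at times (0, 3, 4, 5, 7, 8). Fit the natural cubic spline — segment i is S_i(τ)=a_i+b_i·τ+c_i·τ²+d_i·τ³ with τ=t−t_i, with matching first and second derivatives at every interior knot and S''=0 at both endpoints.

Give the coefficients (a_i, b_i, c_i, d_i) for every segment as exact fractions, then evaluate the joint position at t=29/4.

  seg 0: a=0 b=-737/236 c=0 d=167/708
  seg 1: a=-3 b=383/118 c=501/236 d=-323/236
  seg 2: a=1 b=799/236 c=-117/59 d=-95/236
  seg 3: a=2 b=-211/118 c=-753/236 d=551/472
  seg 4: a=-5 b=-32/59 c=225/59 d=-75/59
S(29/4) = -18567/3776

Δ: Δ0=-1, Δ1=4, Δ2=1, Δ3=-7/2, Δ4=2
row 1: diag=8, rhs=30; c'=1/8, d'=15/4
row 2: denom=4−1·1/8=31/8; d'=(-18−1·15/4)/(31/8)=-174/31
row 3: denom=6−1·8/31=178/31; d'=(-27−1·-174/31)/(178/31)=-663/178
row 4: denom=6−2·31/89=472/89; d'=(33−2·-663/178)/(472/89)=450/59
back: M4=450/59
back: M3=-663/178−31/89·450/59=-753/118
back: M2=-174/31−8/31·-753/118=-234/59
back: M1=15/4−1/8·-234/59=501/118
M: M0=0, M1=501/118, M2=-234/59, M3=-753/118, M4=450/59, M5=0
seg 0: a=0, c=M0/2=0, d=(M1−M0)/(6·3)=167/708, b=Δ0−h0·(2M0+M1)/6=-737/236
seg 1: a=-3, c=M1/2=501/236, d=(M2−M1)/(6·1)=-323/236, b=Δ1−h1·(2M1+M2)/6=383/118
seg 2: a=1, c=M2/2=-117/59, d=(M3−M2)/(6·1)=-95/236, b=Δ2−h2·(2M2+M3)/6=799/236
seg 3: a=2, c=M3/2=-753/236, d=(M4−M3)/(6·2)=551/472, b=Δ3−h3·(2M3+M4)/6=-211/118
seg 4: a=-5, c=M4/2=225/59, d=(M5−M4)/(6·1)=-75/59, b=Δ4−h4·(2M4+M5)/6=-32/59
t_q=29/4 → seg 4, τ=1/4; S=-5+-32/59·τ+225/59·τ²+-75/59·τ³=-18567/3776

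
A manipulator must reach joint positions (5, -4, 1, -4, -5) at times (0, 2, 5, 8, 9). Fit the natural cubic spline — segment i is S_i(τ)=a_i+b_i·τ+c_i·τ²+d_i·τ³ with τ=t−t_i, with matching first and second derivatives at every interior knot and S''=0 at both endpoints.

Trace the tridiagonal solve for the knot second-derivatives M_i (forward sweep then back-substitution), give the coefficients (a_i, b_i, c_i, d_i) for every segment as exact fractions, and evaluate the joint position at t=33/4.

  seg 0: a=5 b=-806/133 c=0 d=415/1064
  seg 1: a=-4 b=-367/266 c=1245/532 d=-6343/14364
  seg 2: a=1 b=393/532 c=-652/399 d=3985/14364
  seg 3: a=-4 b=-419/266 c=459/532 d=-153/532
S(33/4) = -21131/4864

Δ: Δ0=-9/2, Δ1=5/3, Δ2=-5/3, Δ3=-1
row 1: diag=10, rhs=37; c'=3/10, d'=37/10
row 2: denom=12−3·3/10=111/10; d'=(-20−3·37/10)/(111/10)=-311/111
row 3: denom=8−3·10/37=266/37; d'=(4−3·-311/111)/(266/37)=459/266
back: M3=459/266
back: M2=-311/111−10/37·459/266=-1304/399
back: M1=37/10−3/10·-1304/399=1245/266
M: M0=0, M1=1245/266, M2=-1304/399, M3=459/266, M4=0
seg 0: a=5, c=M0/2=0, d=(M1−M0)/(6·2)=415/1064, b=Δ0−h0·(2M0+M1)/6=-806/133
seg 1: a=-4, c=M1/2=1245/532, d=(M2−M1)/(6·3)=-6343/14364, b=Δ1−h1·(2M1+M2)/6=-367/266
seg 2: a=1, c=M2/2=-652/399, d=(M3−M2)/(6·3)=3985/14364, b=Δ2−h2·(2M2+M3)/6=393/532
seg 3: a=-4, c=M3/2=459/532, d=(M4−M3)/(6·1)=-153/532, b=Δ3−h3·(2M3+M4)/6=-419/266
t_q=33/4 → seg 3, τ=1/4; S=-4+-419/266·τ+459/532·τ²+-153/532·τ³=-21131/4864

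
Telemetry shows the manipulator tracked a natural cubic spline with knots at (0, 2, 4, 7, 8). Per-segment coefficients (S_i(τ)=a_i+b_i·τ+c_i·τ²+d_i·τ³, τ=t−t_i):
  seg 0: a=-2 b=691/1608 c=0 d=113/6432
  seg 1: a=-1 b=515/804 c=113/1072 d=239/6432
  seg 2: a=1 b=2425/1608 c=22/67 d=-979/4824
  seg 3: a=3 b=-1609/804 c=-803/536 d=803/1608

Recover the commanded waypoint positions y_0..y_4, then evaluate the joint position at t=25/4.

y_0=-2 y_1=-1 y_2=1 y_3=3 y_4=0
S(25/4) = 128429/34304

y_0 = S_0(0) = a_0 = -2
y_1 = S_1(0) = a_1 = -1
y_2 = S_2(0) = a_2 = 1
y_3 = S_3(0) = a_3 = 3
y_4 = S_3(1) = 0
t_q=25/4 is in segment 2 (τ=9/4); S_2(τ)=128429/34304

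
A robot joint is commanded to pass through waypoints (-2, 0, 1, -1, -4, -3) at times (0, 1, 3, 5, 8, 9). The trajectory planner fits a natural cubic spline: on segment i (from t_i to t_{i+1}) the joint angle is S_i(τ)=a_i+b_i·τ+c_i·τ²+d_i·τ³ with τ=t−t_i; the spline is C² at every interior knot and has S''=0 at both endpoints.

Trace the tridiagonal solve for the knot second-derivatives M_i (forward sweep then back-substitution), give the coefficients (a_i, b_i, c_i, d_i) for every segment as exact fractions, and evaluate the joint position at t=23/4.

  seg 0: a=-2 b=6479/2932 c=0 d=-615/2932
  seg 1: a=0 b=2317/1466 c=-1845/2932 d=261/5864
  seg 2: a=1 b=-295/733 c=-531/1466 d=93/2932
  seg 3: a=-1 b=-1078/733 c=-126/733 d=241/2199
  seg 4: a=-4 b=335/733 c=597/733 d=-199/733
S(23/4) = -101023/46912

Δ: Δ0=2, Δ1=1/2, Δ2=-1, Δ3=-1, Δ4=1
row 1: diag=6, rhs=-9; c'=1/3, d'=-3/2
row 2: denom=8−2·1/3=22/3; d'=(-9−2·-3/2)/(22/3)=-9/11
row 3: denom=10−2·3/11=104/11; d'=(0−2·-9/11)/(104/11)=9/52
row 4: denom=8−3·33/104=733/104; d'=(12−3·9/52)/(733/104)=1194/733
back: M4=1194/733
back: M3=9/52−33/104·1194/733=-252/733
back: M2=-9/11−3/11·-252/733=-531/733
back: M1=-3/2−1/3·-531/733=-1845/1466
M: M0=0, M1=-1845/1466, M2=-531/733, M3=-252/733, M4=1194/733, M5=0
seg 0: a=-2, c=M0/2=0, d=(M1−M0)/(6·1)=-615/2932, b=Δ0−h0·(2M0+M1)/6=6479/2932
seg 1: a=0, c=M1/2=-1845/2932, d=(M2−M1)/(6·2)=261/5864, b=Δ1−h1·(2M1+M2)/6=2317/1466
seg 2: a=1, c=M2/2=-531/1466, d=(M3−M2)/(6·2)=93/2932, b=Δ2−h2·(2M2+M3)/6=-295/733
seg 3: a=-1, c=M3/2=-126/733, d=(M4−M3)/(6·3)=241/2199, b=Δ3−h3·(2M3+M4)/6=-1078/733
seg 4: a=-4, c=M4/2=597/733, d=(M5−M4)/(6·1)=-199/733, b=Δ4−h4·(2M4+M5)/6=335/733
t_q=23/4 → seg 3, τ=3/4; S=-1+-1078/733·τ+-126/733·τ²+241/2199·τ³=-101023/46912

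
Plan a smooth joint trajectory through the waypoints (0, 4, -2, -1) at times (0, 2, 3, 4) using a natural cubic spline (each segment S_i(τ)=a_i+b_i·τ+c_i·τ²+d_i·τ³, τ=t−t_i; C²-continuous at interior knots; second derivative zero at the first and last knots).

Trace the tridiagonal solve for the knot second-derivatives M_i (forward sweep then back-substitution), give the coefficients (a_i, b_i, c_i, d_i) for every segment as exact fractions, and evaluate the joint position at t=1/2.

  seg 0: a=0 b=124/23 c=0 d=-39/46
  seg 1: a=4 b=-110/23 c=-117/23 d=89/23
  seg 2: a=-2 b=-77/23 c=150/23 d=-50/23
S(1/2) = 953/368

Δ: Δ0=2, Δ1=-6, Δ2=1
row 1: diag=6, rhs=-48; c'=1/6, d'=-8
row 2: denom=4−1·1/6=23/6; d'=(42−1·-8)/(23/6)=300/23
back: M2=300/23
back: M1=-8−1/6·300/23=-234/23
M: M0=0, M1=-234/23, M2=300/23, M3=0
seg 0: a=0, c=M0/2=0, d=(M1−M0)/(6·2)=-39/46, b=Δ0−h0·(2M0+M1)/6=124/23
seg 1: a=4, c=M1/2=-117/23, d=(M2−M1)/(6·1)=89/23, b=Δ1−h1·(2M1+M2)/6=-110/23
seg 2: a=-2, c=M2/2=150/23, d=(M3−M2)/(6·1)=-50/23, b=Δ2−h2·(2M2+M3)/6=-77/23
t_q=1/2 → seg 0, τ=1/2; S=0+124/23·τ+0·τ²+-39/46·τ³=953/368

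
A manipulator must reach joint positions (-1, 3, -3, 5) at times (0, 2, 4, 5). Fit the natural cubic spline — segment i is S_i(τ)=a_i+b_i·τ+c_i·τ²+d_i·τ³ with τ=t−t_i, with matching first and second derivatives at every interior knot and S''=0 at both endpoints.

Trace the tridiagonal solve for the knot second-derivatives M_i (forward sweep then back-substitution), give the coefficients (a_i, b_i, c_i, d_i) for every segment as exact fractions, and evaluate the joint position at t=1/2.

Δ: Δ0=2, Δ1=-3, Δ2=8
row 1: diag=8, rhs=-30; c'=1/4, d'=-15/4
row 2: denom=6−2·1/4=11/2; d'=(66−2·-15/4)/(11/2)=147/11
back: M2=147/11
back: M1=-15/4−1/4·147/11=-78/11
M: M0=0, M1=-78/11, M2=147/11, M3=0
seg 0: a=-1, c=M0/2=0, d=(M1−M0)/(6·2)=-13/22, b=Δ0−h0·(2M0+M1)/6=48/11
seg 1: a=3, c=M1/2=-39/11, d=(M2−M1)/(6·2)=75/44, b=Δ1−h1·(2M1+M2)/6=-30/11
seg 2: a=-3, c=M2/2=147/22, d=(M3−M2)/(6·1)=-49/22, b=Δ2−h2·(2M2+M3)/6=39/11
t_q=1/2 → seg 0, τ=1/2; S=-1+48/11·τ+0·τ²+-13/22·τ³=195/176

  seg 0: a=-1 b=48/11 c=0 d=-13/22
  seg 1: a=3 b=-30/11 c=-39/11 d=75/44
  seg 2: a=-3 b=39/11 c=147/22 d=-49/22
S(1/2) = 195/176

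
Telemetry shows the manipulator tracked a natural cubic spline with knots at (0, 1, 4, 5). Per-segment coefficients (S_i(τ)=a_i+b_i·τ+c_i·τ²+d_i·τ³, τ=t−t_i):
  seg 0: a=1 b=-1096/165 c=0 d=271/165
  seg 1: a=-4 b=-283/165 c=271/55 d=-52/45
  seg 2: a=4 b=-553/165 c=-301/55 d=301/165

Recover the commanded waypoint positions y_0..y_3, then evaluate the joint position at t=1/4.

y_0 = S_0(0) = a_0 = 1
y_1 = S_1(0) = a_1 = -4
y_2 = S_2(0) = a_2 = 4
y_3 = S_2(1) = -3
t_q=1/4 is in segment 0 (τ=1/4); S_0(τ)=-447/704

y_0=1 y_1=-4 y_2=4 y_3=-3
S(1/4) = -447/704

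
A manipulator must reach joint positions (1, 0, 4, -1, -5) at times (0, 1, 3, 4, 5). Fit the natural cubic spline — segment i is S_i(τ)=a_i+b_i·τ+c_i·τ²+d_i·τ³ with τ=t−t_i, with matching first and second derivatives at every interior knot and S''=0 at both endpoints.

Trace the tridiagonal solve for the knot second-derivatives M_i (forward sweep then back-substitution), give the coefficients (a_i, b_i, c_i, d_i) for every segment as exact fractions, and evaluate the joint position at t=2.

  seg 0: a=1 b=-249/122 c=0 d=127/122
  seg 1: a=0 b=66/61 c=381/122 d=-325/244
  seg 2: a=4 b=-147/61 c=-297/61 d=139/61
  seg 3: a=-1 b=-324/61 c=120/61 d=-40/61
S(2) = 701/244

Δ: Δ0=-1, Δ1=2, Δ2=-5, Δ3=-4
row 1: diag=6, rhs=18; c'=1/3, d'=3
row 2: denom=6−2·1/3=16/3; d'=(-42−2·3)/(16/3)=-9
row 3: denom=4−1·3/16=61/16; d'=(6−1·-9)/(61/16)=240/61
back: M3=240/61
back: M2=-9−3/16·240/61=-594/61
back: M1=3−1/3·-594/61=381/61
M: M0=0, M1=381/61, M2=-594/61, M3=240/61, M4=0
seg 0: a=1, c=M0/2=0, d=(M1−M0)/(6·1)=127/122, b=Δ0−h0·(2M0+M1)/6=-249/122
seg 1: a=0, c=M1/2=381/122, d=(M2−M1)/(6·2)=-325/244, b=Δ1−h1·(2M1+M2)/6=66/61
seg 2: a=4, c=M2/2=-297/61, d=(M3−M2)/(6·1)=139/61, b=Δ2−h2·(2M2+M3)/6=-147/61
seg 3: a=-1, c=M3/2=120/61, d=(M4−M3)/(6·1)=-40/61, b=Δ3−h3·(2M3+M4)/6=-324/61
t_q=2 → seg 1, τ=1; S=0+66/61·τ+381/122·τ²+-325/244·τ³=701/244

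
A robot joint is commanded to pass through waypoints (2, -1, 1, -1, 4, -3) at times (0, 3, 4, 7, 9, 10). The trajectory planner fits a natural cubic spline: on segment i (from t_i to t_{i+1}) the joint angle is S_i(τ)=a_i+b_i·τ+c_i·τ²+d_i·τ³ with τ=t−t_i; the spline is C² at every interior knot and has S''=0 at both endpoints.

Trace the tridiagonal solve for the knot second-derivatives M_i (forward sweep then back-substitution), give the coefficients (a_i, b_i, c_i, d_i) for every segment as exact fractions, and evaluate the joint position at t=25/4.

  seg 0: a=2 b=-929/387 c=0 d=542/3483
  seg 1: a=-1 b=697/387 c=542/387 d=-155/129
  seg 2: a=1 b=386/387 c=-853/387 d=1915/3483
  seg 3: a=-1 b=1013/387 c=118/43 d=-4339/3096
  seg 4: a=4 b=-2495/774 c=-2923/516 d=2923/1548
S(25/4) = -4545/2752

Δ: Δ0=-1, Δ1=2, Δ2=-2/3, Δ3=5/2, Δ4=-7
row 1: diag=8, rhs=18; c'=1/8, d'=9/4
row 2: denom=8−1·1/8=63/8; d'=(-16−1·9/4)/(63/8)=-146/63
row 3: denom=10−3·8/21=62/7; d'=(19−3·-146/63)/(62/7)=545/186
row 4: denom=6−2·7/31=172/31; d'=(-57−2·545/186)/(172/31)=-2923/258
back: M4=-2923/258
back: M3=545/186−7/31·-2923/258=236/43
back: M2=-146/63−8/21·236/43=-1706/387
back: M1=9/4−1/8·-1706/387=1084/387
M: M0=0, M1=1084/387, M2=-1706/387, M3=236/43, M4=-2923/258, M5=0
seg 0: a=2, c=M0/2=0, d=(M1−M0)/(6·3)=542/3483, b=Δ0−h0·(2M0+M1)/6=-929/387
seg 1: a=-1, c=M1/2=542/387, d=(M2−M1)/(6·1)=-155/129, b=Δ1−h1·(2M1+M2)/6=697/387
seg 2: a=1, c=M2/2=-853/387, d=(M3−M2)/(6·3)=1915/3483, b=Δ2−h2·(2M2+M3)/6=386/387
seg 3: a=-1, c=M3/2=118/43, d=(M4−M3)/(6·2)=-4339/3096, b=Δ3−h3·(2M3+M4)/6=1013/387
seg 4: a=4, c=M4/2=-2923/516, d=(M5−M4)/(6·1)=2923/1548, b=Δ4−h4·(2M4+M5)/6=-2495/774
t_q=25/4 → seg 2, τ=9/4; S=1+386/387·τ+-853/387·τ²+1915/3483·τ³=-4545/2752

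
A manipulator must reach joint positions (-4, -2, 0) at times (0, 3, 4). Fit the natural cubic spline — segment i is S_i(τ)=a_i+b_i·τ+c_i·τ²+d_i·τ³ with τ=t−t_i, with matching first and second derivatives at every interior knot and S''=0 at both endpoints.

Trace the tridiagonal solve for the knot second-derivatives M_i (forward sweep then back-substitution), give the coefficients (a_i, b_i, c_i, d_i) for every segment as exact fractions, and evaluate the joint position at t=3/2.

Δ: Δ0=2/3, Δ1=2
row 1: diag=8, rhs=8; c'=1/8, d'=1
back: M1=1
M: M0=0, M1=1, M2=0
seg 0: a=-4, c=M0/2=0, d=(M1−M0)/(6·3)=1/18, b=Δ0−h0·(2M0+M1)/6=1/6
seg 1: a=-2, c=M1/2=1/2, d=(M2−M1)/(6·1)=-1/6, b=Δ1−h1·(2M1+M2)/6=5/3
t_q=3/2 → seg 0, τ=3/2; S=-4+1/6·τ+0·τ²+1/18·τ³=-57/16

  seg 0: a=-4 b=1/6 c=0 d=1/18
  seg 1: a=-2 b=5/3 c=1/2 d=-1/6
S(3/2) = -57/16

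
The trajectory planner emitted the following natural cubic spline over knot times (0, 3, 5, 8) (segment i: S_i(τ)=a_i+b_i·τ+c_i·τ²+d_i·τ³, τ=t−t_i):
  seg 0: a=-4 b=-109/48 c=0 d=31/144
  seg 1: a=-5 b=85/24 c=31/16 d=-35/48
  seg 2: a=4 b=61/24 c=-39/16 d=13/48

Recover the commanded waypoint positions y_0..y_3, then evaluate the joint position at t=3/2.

y_0=-4 y_1=-5 y_2=4 y_3=-3
S(3/2) = -855/128

y_0 = S_0(0) = a_0 = -4
y_1 = S_1(0) = a_1 = -5
y_2 = S_2(0) = a_2 = 4
y_3 = S_2(3) = -3
t_q=3/2 is in segment 0 (τ=3/2); S_0(τ)=-855/128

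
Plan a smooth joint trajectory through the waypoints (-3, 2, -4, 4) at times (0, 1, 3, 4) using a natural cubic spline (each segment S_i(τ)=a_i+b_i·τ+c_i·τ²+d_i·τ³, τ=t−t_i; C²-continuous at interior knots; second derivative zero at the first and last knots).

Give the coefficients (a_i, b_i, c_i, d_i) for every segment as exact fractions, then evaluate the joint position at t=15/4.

Δ: Δ0=5, Δ1=-3, Δ2=8
row 1: diag=6, rhs=-48; c'=1/3, d'=-8
row 2: denom=6−2·1/3=16/3; d'=(66−2·-8)/(16/3)=123/8
back: M2=123/8
back: M1=-8−1/3·123/8=-105/8
M: M0=0, M1=-105/8, M2=123/8, M3=0
seg 0: a=-3, c=M0/2=0, d=(M1−M0)/(6·1)=-35/16, b=Δ0−h0·(2M0+M1)/6=115/16
seg 1: a=2, c=M1/2=-105/16, d=(M2−M1)/(6·2)=19/8, b=Δ1−h1·(2M1+M2)/6=5/8
seg 2: a=-4, c=M2/2=123/16, d=(M3−M2)/(6·1)=-41/16, b=Δ2−h2·(2M2+M3)/6=23/8
t_q=15/4 → seg 2, τ=3/4; S=-4+23/8·τ+123/16·τ²+-41/16·τ³=1433/1024

  seg 0: a=-3 b=115/16 c=0 d=-35/16
  seg 1: a=2 b=5/8 c=-105/16 d=19/8
  seg 2: a=-4 b=23/8 c=123/16 d=-41/16
S(15/4) = 1433/1024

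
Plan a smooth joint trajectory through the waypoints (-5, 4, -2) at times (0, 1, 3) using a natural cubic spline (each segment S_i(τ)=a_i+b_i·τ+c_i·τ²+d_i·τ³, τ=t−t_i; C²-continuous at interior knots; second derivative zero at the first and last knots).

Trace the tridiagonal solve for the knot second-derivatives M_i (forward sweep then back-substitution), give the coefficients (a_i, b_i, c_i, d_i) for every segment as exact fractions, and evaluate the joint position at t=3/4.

Δ: Δ0=9, Δ1=-3
row 1: diag=6, rhs=-72; c'=1/3, d'=-12
back: M1=-12
M: M0=0, M1=-12, M2=0
seg 0: a=-5, c=M0/2=0, d=(M1−M0)/(6·1)=-2, b=Δ0−h0·(2M0+M1)/6=11
seg 1: a=4, c=M1/2=-6, d=(M2−M1)/(6·2)=1, b=Δ1−h1·(2M1+M2)/6=5
t_q=3/4 → seg 0, τ=3/4; S=-5+11·τ+0·τ²+-2·τ³=77/32

  seg 0: a=-5 b=11 c=0 d=-2
  seg 1: a=4 b=5 c=-6 d=1
S(3/4) = 77/32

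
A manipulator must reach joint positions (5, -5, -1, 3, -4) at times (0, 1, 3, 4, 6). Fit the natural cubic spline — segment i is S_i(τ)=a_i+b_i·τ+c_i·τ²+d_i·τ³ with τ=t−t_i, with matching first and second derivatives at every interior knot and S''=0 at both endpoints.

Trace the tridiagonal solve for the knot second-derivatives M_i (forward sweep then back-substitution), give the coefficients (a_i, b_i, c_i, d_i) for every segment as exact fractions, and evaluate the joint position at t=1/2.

Δ: Δ0=-10, Δ1=2, Δ2=4, Δ3=-7/2
row 1: diag=6, rhs=72; c'=1/3, d'=12
row 2: denom=6−2·1/3=16/3; d'=(12−2·12)/(16/3)=-9/4
row 3: denom=6−1·3/16=93/16; d'=(-45−1·-9/4)/(93/16)=-228/31
back: M3=-228/31
back: M2=-9/4−3/16·-228/31=-27/31
back: M1=12−1/3·-27/31=381/31
M: M0=0, M1=381/31, M2=-27/31, M3=-228/31, M4=0
seg 0: a=5, c=M0/2=0, d=(M1−M0)/(6·1)=127/62, b=Δ0−h0·(2M0+M1)/6=-747/62
seg 1: a=-5, c=M1/2=381/62, d=(M2−M1)/(6·2)=-34/31, b=Δ1−h1·(2M1+M2)/6=-183/31
seg 2: a=-1, c=M2/2=-27/62, d=(M3−M2)/(6·1)=-67/62, b=Δ2−h2·(2M2+M3)/6=171/31
seg 3: a=3, c=M3/2=-114/31, d=(M4−M3)/(6·2)=19/31, b=Δ3−h3·(2M3+M4)/6=87/62
t_q=1/2 → seg 0, τ=1/2; S=5+-747/62·τ+0·τ²+127/62·τ³=-381/496

  seg 0: a=5 b=-747/62 c=0 d=127/62
  seg 1: a=-5 b=-183/31 c=381/62 d=-34/31
  seg 2: a=-1 b=171/31 c=-27/62 d=-67/62
  seg 3: a=3 b=87/62 c=-114/31 d=19/31
S(1/2) = -381/496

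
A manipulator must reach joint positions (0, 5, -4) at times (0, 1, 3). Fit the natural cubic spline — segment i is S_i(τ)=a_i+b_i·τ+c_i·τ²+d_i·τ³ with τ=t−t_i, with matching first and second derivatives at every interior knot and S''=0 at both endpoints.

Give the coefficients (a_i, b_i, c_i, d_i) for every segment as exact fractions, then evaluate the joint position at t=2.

Δ: Δ0=5, Δ1=-9/2
row 1: diag=6, rhs=-57; c'=1/3, d'=-19/2
back: M1=-19/2
M: M0=0, M1=-19/2, M2=0
seg 0: a=0, c=M0/2=0, d=(M1−M0)/(6·1)=-19/12, b=Δ0−h0·(2M0+M1)/6=79/12
seg 1: a=5, c=M1/2=-19/4, d=(M2−M1)/(6·2)=19/24, b=Δ1−h1·(2M1+M2)/6=11/6
t_q=2 → seg 1, τ=1; S=5+11/6·τ+-19/4·τ²+19/24·τ³=23/8

  seg 0: a=0 b=79/12 c=0 d=-19/12
  seg 1: a=5 b=11/6 c=-19/4 d=19/24
S(2) = 23/8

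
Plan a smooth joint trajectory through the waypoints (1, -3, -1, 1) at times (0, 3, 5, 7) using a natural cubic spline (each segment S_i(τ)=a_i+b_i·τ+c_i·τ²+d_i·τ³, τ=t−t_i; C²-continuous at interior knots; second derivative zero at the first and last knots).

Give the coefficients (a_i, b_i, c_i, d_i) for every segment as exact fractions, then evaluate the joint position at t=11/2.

Δ: Δ0=-4/3, Δ1=1, Δ2=1
row 1: diag=10, rhs=14; c'=1/5, d'=7/5
row 2: denom=8−2·1/5=38/5; d'=(0−2·7/5)/(38/5)=-7/19
back: M2=-7/19
back: M1=7/5−1/5·-7/19=28/19
M: M0=0, M1=28/19, M2=-7/19, M3=0
seg 0: a=1, c=M0/2=0, d=(M1−M0)/(6·3)=14/171, b=Δ0−h0·(2M0+M1)/6=-118/57
seg 1: a=-3, c=M1/2=14/19, d=(M2−M1)/(6·2)=-35/228, b=Δ1−h1·(2M1+M2)/6=8/57
seg 2: a=-1, c=M2/2=-7/38, d=(M3−M2)/(6·2)=7/228, b=Δ2−h2·(2M2+M3)/6=71/57
t_q=11/2 → seg 2, τ=1/2; S=-1+71/57·τ+-7/38·τ²+7/228·τ³=-255/608

  seg 0: a=1 b=-118/57 c=0 d=14/171
  seg 1: a=-3 b=8/57 c=14/19 d=-35/228
  seg 2: a=-1 b=71/57 c=-7/38 d=7/228
S(11/2) = -255/608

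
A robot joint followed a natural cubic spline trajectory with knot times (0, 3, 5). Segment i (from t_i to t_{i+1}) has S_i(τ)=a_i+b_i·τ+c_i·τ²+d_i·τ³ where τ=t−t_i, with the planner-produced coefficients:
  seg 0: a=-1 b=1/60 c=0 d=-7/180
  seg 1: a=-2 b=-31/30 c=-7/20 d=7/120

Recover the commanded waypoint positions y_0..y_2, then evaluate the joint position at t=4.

y_0 = S_0(0) = a_0 = -1
y_1 = S_1(0) = a_1 = -2
y_2 = S_1(2) = -5
t_q=4 is in segment 1 (τ=1); S_1(τ)=-133/40

y_0=-1 y_1=-2 y_2=-5
S(4) = -133/40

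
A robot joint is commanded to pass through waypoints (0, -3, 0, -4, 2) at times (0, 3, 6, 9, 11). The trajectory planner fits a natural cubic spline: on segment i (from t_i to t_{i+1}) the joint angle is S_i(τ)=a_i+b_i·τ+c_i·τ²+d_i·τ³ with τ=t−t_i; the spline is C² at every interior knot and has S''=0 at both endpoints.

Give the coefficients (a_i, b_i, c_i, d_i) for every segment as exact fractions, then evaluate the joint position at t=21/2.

Δ: Δ0=-1, Δ1=1, Δ2=-4/3, Δ3=3
row 1: diag=12, rhs=12; c'=1/4, d'=1
row 2: denom=12−3·1/4=45/4; d'=(-14−3·1)/(45/4)=-68/45
row 3: denom=10−3·4/15=46/5; d'=(26−3·-68/45)/(46/5)=229/69
back: M3=229/69
back: M2=-68/45−4/15·229/69=-496/207
back: M1=1−1/4·-496/207=331/207
M: M0=0, M1=331/207, M2=-496/207, M3=229/69, M4=0
seg 0: a=0, c=M0/2=0, d=(M1−M0)/(6·3)=331/3726, b=Δ0−h0·(2M0+M1)/6=-745/414
seg 1: a=-3, c=M1/2=331/414, d=(M2−M1)/(6·3)=-827/3726, b=Δ1−h1·(2M1+M2)/6=124/207
seg 2: a=0, c=M2/2=-248/207, d=(M3−M2)/(6·3)=1183/3726, b=Δ2−h2·(2M2+M3)/6=-247/414
seg 3: a=-4, c=M3/2=229/138, d=(M4−M3)/(6·2)=-229/828, b=Δ3−h3·(2M3+M4)/6=163/207
t_q=21/2 → seg 3, τ=3/2; S=-4+163/207·τ+229/138·τ²+-229/828·τ³=-41/2208

  seg 0: a=0 b=-745/414 c=0 d=331/3726
  seg 1: a=-3 b=124/207 c=331/414 d=-827/3726
  seg 2: a=0 b=-247/414 c=-248/207 d=1183/3726
  seg 3: a=-4 b=163/207 c=229/138 d=-229/828
S(21/2) = -41/2208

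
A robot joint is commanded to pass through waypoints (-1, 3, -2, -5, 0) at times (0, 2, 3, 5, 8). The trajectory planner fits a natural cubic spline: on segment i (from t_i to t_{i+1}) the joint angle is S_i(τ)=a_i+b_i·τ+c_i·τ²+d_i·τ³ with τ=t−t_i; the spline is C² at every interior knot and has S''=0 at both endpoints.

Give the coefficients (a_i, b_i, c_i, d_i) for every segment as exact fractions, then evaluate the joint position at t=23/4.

  seg 0: a=-1 b=2240/489 c=0 d=-631/978
  seg 1: a=3 b=-1546/489 c=-631/163 d=994/489
  seg 2: a=-2 b=-2350/489 c=363/163 d=-1123/3912
  seg 3: a=-5 b=643/978 c=329/652 d=-329/5868
S(23/4) = -177207/41728

Δ: Δ0=2, Δ1=-5, Δ2=-3/2, Δ3=5/3
row 1: diag=6, rhs=-42; c'=1/6, d'=-7
row 2: denom=6−1·1/6=35/6; d'=(21−1·-7)/(35/6)=24/5
row 3: denom=10−2·12/35=326/35; d'=(19−2·24/5)/(326/35)=329/326
back: M3=329/326
back: M2=24/5−12/35·329/326=726/163
back: M1=-7−1/6·726/163=-1262/163
M: M0=0, M1=-1262/163, M2=726/163, M3=329/326, M4=0
seg 0: a=-1, c=M0/2=0, d=(M1−M0)/(6·2)=-631/978, b=Δ0−h0·(2M0+M1)/6=2240/489
seg 1: a=3, c=M1/2=-631/163, d=(M2−M1)/(6·1)=994/489, b=Δ1−h1·(2M1+M2)/6=-1546/489
seg 2: a=-2, c=M2/2=363/163, d=(M3−M2)/(6·2)=-1123/3912, b=Δ2−h2·(2M2+M3)/6=-2350/489
seg 3: a=-5, c=M3/2=329/652, d=(M4−M3)/(6·3)=-329/5868, b=Δ3−h3·(2M3+M4)/6=643/978
t_q=23/4 → seg 3, τ=3/4; S=-5+643/978·τ+329/652·τ²+-329/5868·τ³=-177207/41728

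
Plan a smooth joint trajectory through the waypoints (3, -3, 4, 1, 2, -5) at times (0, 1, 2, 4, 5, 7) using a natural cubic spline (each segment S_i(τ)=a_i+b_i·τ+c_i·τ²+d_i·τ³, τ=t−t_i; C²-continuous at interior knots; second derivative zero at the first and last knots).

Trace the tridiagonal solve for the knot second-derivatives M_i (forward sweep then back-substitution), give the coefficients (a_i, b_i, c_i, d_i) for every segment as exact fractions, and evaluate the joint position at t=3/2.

  seg 0: a=3 b=-14017/1418 c=0 d=5509/1418
  seg 1: a=-3 b=1255/709 c=16527/1418 d=-9111/1418
  seg 2: a=4 b=8231/1418 c=-5403/709 d=5627/2836
  seg 3: a=1 b=-1231/1418 c=6075/1418 d=-1713/709
  seg 4: a=2 b=641/1418 c=-4203/1418 d=1401/2836
S(3/2) = -49/11344

Δ: Δ0=-6, Δ1=7, Δ2=-3/2, Δ3=1, Δ4=-7/2
row 1: diag=4, rhs=78; c'=1/4, d'=39/2
row 2: denom=6−1·1/4=23/4; d'=(-51−1·39/2)/(23/4)=-282/23
row 3: denom=6−2·8/23=122/23; d'=(15−2·-282/23)/(122/23)=909/122
row 4: denom=6−1·23/122=709/122; d'=(-27−1·909/122)/(709/122)=-4203/709
back: M4=-4203/709
back: M3=909/122−23/122·-4203/709=6075/709
back: M2=-282/23−8/23·6075/709=-10806/709
back: M1=39/2−1/4·-10806/709=16527/709
M: M0=0, M1=16527/709, M2=-10806/709, M3=6075/709, M4=-4203/709, M5=0
seg 0: a=3, c=M0/2=0, d=(M1−M0)/(6·1)=5509/1418, b=Δ0−h0·(2M0+M1)/6=-14017/1418
seg 1: a=-3, c=M1/2=16527/1418, d=(M2−M1)/(6·1)=-9111/1418, b=Δ1−h1·(2M1+M2)/6=1255/709
seg 2: a=4, c=M2/2=-5403/709, d=(M3−M2)/(6·2)=5627/2836, b=Δ2−h2·(2M2+M3)/6=8231/1418
seg 3: a=1, c=M3/2=6075/1418, d=(M4−M3)/(6·1)=-1713/709, b=Δ3−h3·(2M3+M4)/6=-1231/1418
seg 4: a=2, c=M4/2=-4203/1418, d=(M5−M4)/(6·2)=1401/2836, b=Δ4−h4·(2M4+M5)/6=641/1418
t_q=3/2 → seg 1, τ=1/2; S=-3+1255/709·τ+16527/1418·τ²+-9111/1418·τ³=-49/11344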